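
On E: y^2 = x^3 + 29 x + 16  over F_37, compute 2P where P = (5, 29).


Doubling: s = (3 x1^2 + a) / (2 y1)
s = (3*5^2 + 29) / (2*29) mod 37 = 12
x3 = s^2 - 2 x1 mod 37 = 12^2 - 2*5 = 23
y3 = s (x1 - x3) - y1 mod 37 = 12 * (5 - 23) - 29 = 14

2P = (23, 14)


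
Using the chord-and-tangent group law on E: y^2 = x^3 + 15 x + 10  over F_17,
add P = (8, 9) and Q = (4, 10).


P != Q, so use the chord formula.
s = (y2 - y1) / (x2 - x1) = (1) / (13) mod 17 = 4
x3 = s^2 - x1 - x2 mod 17 = 4^2 - 8 - 4 = 4
y3 = s (x1 - x3) - y1 mod 17 = 4 * (8 - 4) - 9 = 7

P + Q = (4, 7)


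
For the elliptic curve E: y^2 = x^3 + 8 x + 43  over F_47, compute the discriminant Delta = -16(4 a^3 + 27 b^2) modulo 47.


4 a^3 + 27 b^2 = 4*8^3 + 27*43^2 = 2048 + 49923 = 51971
Delta = -16 * (51971) = -831536
Delta mod 47 = 35

Delta = 35 (mod 47)


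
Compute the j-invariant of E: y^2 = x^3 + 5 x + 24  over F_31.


Delta = -16(4 a^3 + 27 b^2) mod 31 = 3
-1728 * (4 a)^3 = -1728 * (4*5)^3 mod 31 = 16
j = 16 * 3^(-1) mod 31 = 26

j = 26 (mod 31)


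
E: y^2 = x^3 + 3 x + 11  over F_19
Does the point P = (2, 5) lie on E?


Check whether y^2 = x^3 + 3 x + 11 (mod 19) for (x, y) = (2, 5).
LHS: y^2 = 5^2 mod 19 = 6
RHS: x^3 + 3 x + 11 = 2^3 + 3*2 + 11 mod 19 = 6
LHS = RHS

Yes, on the curve


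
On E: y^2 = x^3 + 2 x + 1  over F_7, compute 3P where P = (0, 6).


k = 3 = 11_2 (binary, LSB first: 11)
Double-and-add from P = (0, 6):
  bit 0 = 1: acc = O + (0, 6) = (0, 6)
  bit 1 = 1: acc = (0, 6) + (1, 2) = (1, 5)

3P = (1, 5)


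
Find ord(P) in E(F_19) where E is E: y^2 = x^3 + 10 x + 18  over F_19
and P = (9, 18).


Compute successive multiples of P until we hit O:
  1P = (9, 18)
  2P = (10, 4)
  3P = (6, 16)
  4P = (15, 16)
  5P = (12, 2)
  6P = (18, 11)
  7P = (17, 3)
  8P = (17, 16)
  ... (continuing to 15P)
  15P = O

ord(P) = 15


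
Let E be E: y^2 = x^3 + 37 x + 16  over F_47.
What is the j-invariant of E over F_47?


Delta = -16(4 a^3 + 27 b^2) mod 47 = 32
-1728 * (4 a)^3 = -1728 * (4*37)^3 mod 47 = 13
j = 13 * 32^(-1) mod 47 = 43

j = 43 (mod 47)


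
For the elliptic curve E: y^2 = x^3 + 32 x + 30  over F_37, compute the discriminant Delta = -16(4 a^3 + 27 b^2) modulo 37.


4 a^3 + 27 b^2 = 4*32^3 + 27*30^2 = 131072 + 24300 = 155372
Delta = -16 * (155372) = -2485952
Delta mod 37 = 4

Delta = 4 (mod 37)


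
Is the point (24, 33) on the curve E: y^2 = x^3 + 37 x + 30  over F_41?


Check whether y^2 = x^3 + 37 x + 30 (mod 41) for (x, y) = (24, 33).
LHS: y^2 = 33^2 mod 41 = 23
RHS: x^3 + 37 x + 30 = 24^3 + 37*24 + 30 mod 41 = 23
LHS = RHS

Yes, on the curve


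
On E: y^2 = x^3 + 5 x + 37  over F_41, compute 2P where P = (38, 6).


Doubling: s = (3 x1^2 + a) / (2 y1)
s = (3*38^2 + 5) / (2*6) mod 41 = 30
x3 = s^2 - 2 x1 mod 41 = 30^2 - 2*38 = 4
y3 = s (x1 - x3) - y1 mod 41 = 30 * (38 - 4) - 6 = 30

2P = (4, 30)


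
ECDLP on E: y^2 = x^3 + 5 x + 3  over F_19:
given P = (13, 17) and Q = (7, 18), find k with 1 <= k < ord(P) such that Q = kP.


Enumerate multiples of P until we hit Q = (7, 18):
  1P = (13, 17)
  2P = (18, 15)
  3P = (14, 10)
  4P = (3, 8)
  5P = (4, 12)
  6P = (7, 18)
Match found at i = 6.

k = 6


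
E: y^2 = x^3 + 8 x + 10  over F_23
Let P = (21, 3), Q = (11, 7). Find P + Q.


P != Q, so use the chord formula.
s = (y2 - y1) / (x2 - x1) = (4) / (13) mod 23 = 18
x3 = s^2 - x1 - x2 mod 23 = 18^2 - 21 - 11 = 16
y3 = s (x1 - x3) - y1 mod 23 = 18 * (21 - 16) - 3 = 18

P + Q = (16, 18)


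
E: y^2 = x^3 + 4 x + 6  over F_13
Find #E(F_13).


For each x in F_13, count y with y^2 = x^3 + 4 x + 6 mod 13:
  x = 2: RHS = 9, y in [3, 10]  -> 2 point(s)
  x = 6: RHS = 12, y in [5, 8]  -> 2 point(s)
  x = 7: RHS = 0, y in [0]  -> 1 point(s)
  x = 8: RHS = 4, y in [2, 11]  -> 2 point(s)
  x = 9: RHS = 4, y in [2, 11]  -> 2 point(s)
  x = 11: RHS = 3, y in [4, 9]  -> 2 point(s)
  x = 12: RHS = 1, y in [1, 12]  -> 2 point(s)
Affine points: 13. Add the point at infinity: total = 14.

#E(F_13) = 14


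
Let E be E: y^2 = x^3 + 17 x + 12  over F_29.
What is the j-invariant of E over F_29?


Delta = -16(4 a^3 + 27 b^2) mod 29 = 12
-1728 * (4 a)^3 = -1728 * (4*17)^3 mod 29 = 23
j = 23 * 12^(-1) mod 29 = 14

j = 14 (mod 29)


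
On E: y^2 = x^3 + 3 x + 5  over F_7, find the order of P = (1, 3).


Compute successive multiples of P until we hit O:
  1P = (1, 3)
  2P = (6, 6)
  3P = (4, 5)
  4P = (4, 2)
  5P = (6, 1)
  6P = (1, 4)
  7P = O

ord(P) = 7


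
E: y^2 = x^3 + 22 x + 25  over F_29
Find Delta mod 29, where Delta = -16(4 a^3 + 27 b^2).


4 a^3 + 27 b^2 = 4*22^3 + 27*25^2 = 42592 + 16875 = 59467
Delta = -16 * (59467) = -951472
Delta mod 29 = 18

Delta = 18 (mod 29)


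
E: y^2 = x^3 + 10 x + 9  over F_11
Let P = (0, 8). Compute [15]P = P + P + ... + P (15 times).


k = 15 = 1111_2 (binary, LSB first: 1111)
Double-and-add from P = (0, 8):
  bit 0 = 1: acc = O + (0, 8) = (0, 8)
  bit 1 = 1: acc = (0, 8) + (4, 6) = (10, 8)
  bit 2 = 1: acc = (10, 8) + (1, 3) = (9, 6)
  bit 3 = 1: acc = (9, 6) + (3, 0) = (0, 3)

15P = (0, 3)


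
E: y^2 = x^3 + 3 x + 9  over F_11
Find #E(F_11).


For each x in F_11, count y with y^2 = x^3 + 3 x + 9 mod 11:
  x = 0: RHS = 9, y in [3, 8]  -> 2 point(s)
  x = 2: RHS = 1, y in [1, 10]  -> 2 point(s)
  x = 3: RHS = 1, y in [1, 10]  -> 2 point(s)
  x = 6: RHS = 1, y in [1, 10]  -> 2 point(s)
  x = 10: RHS = 5, y in [4, 7]  -> 2 point(s)
Affine points: 10. Add the point at infinity: total = 11.

#E(F_11) = 11


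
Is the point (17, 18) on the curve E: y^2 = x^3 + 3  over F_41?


Check whether y^2 = x^3 + 0 x + 3 (mod 41) for (x, y) = (17, 18).
LHS: y^2 = 18^2 mod 41 = 37
RHS: x^3 + 0 x + 3 = 17^3 + 0*17 + 3 mod 41 = 37
LHS = RHS

Yes, on the curve


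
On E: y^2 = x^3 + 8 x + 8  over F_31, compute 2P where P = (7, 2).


Doubling: s = (3 x1^2 + a) / (2 y1)
s = (3*7^2 + 8) / (2*2) mod 31 = 0
x3 = s^2 - 2 x1 mod 31 = 0^2 - 2*7 = 17
y3 = s (x1 - x3) - y1 mod 31 = 0 * (7 - 17) - 2 = 29

2P = (17, 29)


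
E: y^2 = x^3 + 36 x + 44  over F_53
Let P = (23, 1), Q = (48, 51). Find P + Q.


P != Q, so use the chord formula.
s = (y2 - y1) / (x2 - x1) = (50) / (25) mod 53 = 2
x3 = s^2 - x1 - x2 mod 53 = 2^2 - 23 - 48 = 39
y3 = s (x1 - x3) - y1 mod 53 = 2 * (23 - 39) - 1 = 20

P + Q = (39, 20)


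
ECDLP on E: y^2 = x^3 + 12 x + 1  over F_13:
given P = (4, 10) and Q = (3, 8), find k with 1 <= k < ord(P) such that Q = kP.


Enumerate multiples of P until we hit Q = (3, 8):
  1P = (4, 10)
  2P = (1, 12)
  3P = (7, 5)
  4P = (12, 12)
  5P = (6, 9)
  6P = (0, 1)
  7P = (10, 9)
  8P = (3, 5)
  9P = (5, 11)
  10P = (5, 2)
  11P = (3, 8)
Match found at i = 11.

k = 11


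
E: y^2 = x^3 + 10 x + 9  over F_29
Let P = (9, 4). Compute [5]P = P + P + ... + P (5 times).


k = 5 = 101_2 (binary, LSB first: 101)
Double-and-add from P = (9, 4):
  bit 0 = 1: acc = O + (9, 4) = (9, 4)
  bit 1 = 0: acc unchanged = (9, 4)
  bit 2 = 1: acc = (9, 4) + (10, 23) = (23, 20)

5P = (23, 20)


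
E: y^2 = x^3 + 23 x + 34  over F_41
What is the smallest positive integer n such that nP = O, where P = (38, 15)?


Compute successive multiples of P until we hit O:
  1P = (38, 15)
  2P = (27, 17)
  3P = (15, 33)
  4P = (30, 34)
  5P = (19, 27)
  6P = (7, 28)
  7P = (35, 34)
  8P = (40, 25)
  ... (continuing to 44P)
  44P = O

ord(P) = 44


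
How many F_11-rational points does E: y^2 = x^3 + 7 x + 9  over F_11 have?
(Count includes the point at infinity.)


For each x in F_11, count y with y^2 = x^3 + 7 x + 9 mod 11:
  x = 0: RHS = 9, y in [3, 8]  -> 2 point(s)
  x = 2: RHS = 9, y in [3, 8]  -> 2 point(s)
  x = 5: RHS = 4, y in [2, 9]  -> 2 point(s)
  x = 6: RHS = 3, y in [5, 6]  -> 2 point(s)
  x = 7: RHS = 5, y in [4, 7]  -> 2 point(s)
  x = 8: RHS = 5, y in [4, 7]  -> 2 point(s)
  x = 9: RHS = 9, y in [3, 8]  -> 2 point(s)
  x = 10: RHS = 1, y in [1, 10]  -> 2 point(s)
Affine points: 16. Add the point at infinity: total = 17.

#E(F_11) = 17


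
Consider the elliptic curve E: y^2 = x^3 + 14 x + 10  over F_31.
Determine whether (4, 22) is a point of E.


Check whether y^2 = x^3 + 14 x + 10 (mod 31) for (x, y) = (4, 22).
LHS: y^2 = 22^2 mod 31 = 19
RHS: x^3 + 14 x + 10 = 4^3 + 14*4 + 10 mod 31 = 6
LHS != RHS

No, not on the curve


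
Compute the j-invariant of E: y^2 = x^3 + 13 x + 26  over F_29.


Delta = -16(4 a^3 + 27 b^2) mod 29 = 11
-1728 * (4 a)^3 = -1728 * (4*13)^3 mod 29 = 18
j = 18 * 11^(-1) mod 29 = 28

j = 28 (mod 29)


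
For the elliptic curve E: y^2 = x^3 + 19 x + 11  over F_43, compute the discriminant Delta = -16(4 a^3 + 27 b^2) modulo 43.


4 a^3 + 27 b^2 = 4*19^3 + 27*11^2 = 27436 + 3267 = 30703
Delta = -16 * (30703) = -491248
Delta mod 43 = 27

Delta = 27 (mod 43)


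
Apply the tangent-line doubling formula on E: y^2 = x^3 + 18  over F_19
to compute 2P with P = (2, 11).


Doubling: s = (3 x1^2 + a) / (2 y1)
s = (3*2^2 + 0) / (2*11) mod 19 = 4
x3 = s^2 - 2 x1 mod 19 = 4^2 - 2*2 = 12
y3 = s (x1 - x3) - y1 mod 19 = 4 * (2 - 12) - 11 = 6

2P = (12, 6)


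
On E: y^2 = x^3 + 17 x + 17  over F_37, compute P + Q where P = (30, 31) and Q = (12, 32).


P != Q, so use the chord formula.
s = (y2 - y1) / (x2 - x1) = (1) / (19) mod 37 = 2
x3 = s^2 - x1 - x2 mod 37 = 2^2 - 30 - 12 = 36
y3 = s (x1 - x3) - y1 mod 37 = 2 * (30 - 36) - 31 = 31

P + Q = (36, 31)


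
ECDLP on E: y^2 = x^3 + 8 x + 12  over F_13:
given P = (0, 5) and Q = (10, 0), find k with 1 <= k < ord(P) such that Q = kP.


Enumerate multiples of P until we hit Q = (10, 0):
  1P = (0, 5)
  2P = (10, 0)
Match found at i = 2.

k = 2


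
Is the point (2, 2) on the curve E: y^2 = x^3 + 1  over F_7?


Check whether y^2 = x^3 + 0 x + 1 (mod 7) for (x, y) = (2, 2).
LHS: y^2 = 2^2 mod 7 = 4
RHS: x^3 + 0 x + 1 = 2^3 + 0*2 + 1 mod 7 = 2
LHS != RHS

No, not on the curve


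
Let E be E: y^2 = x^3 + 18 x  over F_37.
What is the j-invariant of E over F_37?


Delta = -16(4 a^3 + 27 b^2) mod 37 = 8
-1728 * (4 a)^3 = -1728 * (4*18)^3 mod 37 = 23
j = 23 * 8^(-1) mod 37 = 26

j = 26 (mod 37)


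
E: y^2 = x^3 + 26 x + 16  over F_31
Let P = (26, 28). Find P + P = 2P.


Doubling: s = (3 x1^2 + a) / (2 y1)
s = (3*26^2 + 26) / (2*28) mod 31 = 9
x3 = s^2 - 2 x1 mod 31 = 9^2 - 2*26 = 29
y3 = s (x1 - x3) - y1 mod 31 = 9 * (26 - 29) - 28 = 7

2P = (29, 7)


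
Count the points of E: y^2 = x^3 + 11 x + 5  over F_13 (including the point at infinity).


For each x in F_13, count y with y^2 = x^3 + 11 x + 5 mod 13:
  x = 1: RHS = 4, y in [2, 11]  -> 2 point(s)
  x = 2: RHS = 9, y in [3, 10]  -> 2 point(s)
  x = 3: RHS = 0, y in [0]  -> 1 point(s)
  x = 4: RHS = 9, y in [3, 10]  -> 2 point(s)
  x = 5: RHS = 3, y in [4, 9]  -> 2 point(s)
  x = 6: RHS = 1, y in [1, 12]  -> 2 point(s)
  x = 7: RHS = 9, y in [3, 10]  -> 2 point(s)
  x = 9: RHS = 1, y in [1, 12]  -> 2 point(s)
  x = 10: RHS = 10, y in [6, 7]  -> 2 point(s)
  x = 11: RHS = 1, y in [1, 12]  -> 2 point(s)
Affine points: 19. Add the point at infinity: total = 20.

#E(F_13) = 20


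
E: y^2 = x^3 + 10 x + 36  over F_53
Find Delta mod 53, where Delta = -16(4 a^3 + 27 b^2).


4 a^3 + 27 b^2 = 4*10^3 + 27*36^2 = 4000 + 34992 = 38992
Delta = -16 * (38992) = -623872
Delta mod 53 = 44

Delta = 44 (mod 53)


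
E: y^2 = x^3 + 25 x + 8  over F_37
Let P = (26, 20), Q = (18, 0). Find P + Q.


P != Q, so use the chord formula.
s = (y2 - y1) / (x2 - x1) = (17) / (29) mod 37 = 21
x3 = s^2 - x1 - x2 mod 37 = 21^2 - 26 - 18 = 27
y3 = s (x1 - x3) - y1 mod 37 = 21 * (26 - 27) - 20 = 33

P + Q = (27, 33)


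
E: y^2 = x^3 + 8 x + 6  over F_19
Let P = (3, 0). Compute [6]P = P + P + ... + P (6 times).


k = 6 = 110_2 (binary, LSB first: 011)
Double-and-add from P = (3, 0):
  bit 0 = 0: acc unchanged = O
  bit 1 = 1: acc = O + O = O
  bit 2 = 1: acc = O + O = O

6P = O


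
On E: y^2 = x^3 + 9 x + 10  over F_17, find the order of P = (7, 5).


Compute successive multiples of P until we hit O:
  1P = (7, 5)
  2P = (7, 12)
  3P = O

ord(P) = 3


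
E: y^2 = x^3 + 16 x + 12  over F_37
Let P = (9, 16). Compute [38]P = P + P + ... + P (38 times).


k = 38 = 100110_2 (binary, LSB first: 011001)
Double-and-add from P = (9, 16):
  bit 0 = 0: acc unchanged = O
  bit 1 = 1: acc = O + (19, 21) = (19, 21)
  bit 2 = 1: acc = (19, 21) + (29, 1) = (30, 1)
  bit 3 = 0: acc unchanged = (30, 1)
  bit 4 = 0: acc unchanged = (30, 1)
  bit 5 = 1: acc = (30, 1) + (10, 5) = (0, 30)

38P = (0, 30)


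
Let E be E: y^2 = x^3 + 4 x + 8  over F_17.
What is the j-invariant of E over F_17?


Delta = -16(4 a^3 + 27 b^2) mod 17 = 12
-1728 * (4 a)^3 = -1728 * (4*4)^3 mod 17 = 11
j = 11 * 12^(-1) mod 17 = 8

j = 8 (mod 17)


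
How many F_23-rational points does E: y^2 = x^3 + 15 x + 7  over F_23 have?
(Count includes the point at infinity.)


For each x in F_23, count y with y^2 = x^3 + 15 x + 7 mod 23:
  x = 1: RHS = 0, y in [0]  -> 1 point(s)
  x = 4: RHS = 16, y in [4, 19]  -> 2 point(s)
  x = 5: RHS = 0, y in [0]  -> 1 point(s)
  x = 7: RHS = 18, y in [8, 15]  -> 2 point(s)
  x = 8: RHS = 18, y in [8, 15]  -> 2 point(s)
  x = 11: RHS = 8, y in [10, 13]  -> 2 point(s)
  x = 12: RHS = 6, y in [11, 12]  -> 2 point(s)
  x = 17: RHS = 0, y in [0]  -> 1 point(s)
  x = 20: RHS = 4, y in [2, 21]  -> 2 point(s)
Affine points: 15. Add the point at infinity: total = 16.

#E(F_23) = 16


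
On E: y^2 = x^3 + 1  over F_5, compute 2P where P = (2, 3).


Doubling: s = (3 x1^2 + a) / (2 y1)
s = (3*2^2 + 0) / (2*3) mod 5 = 2
x3 = s^2 - 2 x1 mod 5 = 2^2 - 2*2 = 0
y3 = s (x1 - x3) - y1 mod 5 = 2 * (2 - 0) - 3 = 1

2P = (0, 1)


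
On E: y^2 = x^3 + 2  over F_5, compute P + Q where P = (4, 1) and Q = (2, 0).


P != Q, so use the chord formula.
s = (y2 - y1) / (x2 - x1) = (4) / (3) mod 5 = 3
x3 = s^2 - x1 - x2 mod 5 = 3^2 - 4 - 2 = 3
y3 = s (x1 - x3) - y1 mod 5 = 3 * (4 - 3) - 1 = 2

P + Q = (3, 2)


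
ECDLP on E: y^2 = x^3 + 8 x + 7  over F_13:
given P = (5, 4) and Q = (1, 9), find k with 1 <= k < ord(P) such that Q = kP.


Enumerate multiples of P until we hit Q = (1, 9):
  1P = (5, 4)
  2P = (4, 8)
  3P = (7, 4)
  4P = (1, 9)
Match found at i = 4.

k = 4


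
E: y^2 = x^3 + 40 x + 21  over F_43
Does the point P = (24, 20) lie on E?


Check whether y^2 = x^3 + 40 x + 21 (mod 43) for (x, y) = (24, 20).
LHS: y^2 = 20^2 mod 43 = 13
RHS: x^3 + 40 x + 21 = 24^3 + 40*24 + 21 mod 43 = 13
LHS = RHS

Yes, on the curve


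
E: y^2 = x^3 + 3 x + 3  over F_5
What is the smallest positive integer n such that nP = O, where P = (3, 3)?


Compute successive multiples of P until we hit O:
  1P = (3, 3)
  2P = (4, 2)
  3P = (4, 3)
  4P = (3, 2)
  5P = O

ord(P) = 5


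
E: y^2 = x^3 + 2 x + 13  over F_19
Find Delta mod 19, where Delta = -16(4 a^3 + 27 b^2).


4 a^3 + 27 b^2 = 4*2^3 + 27*13^2 = 32 + 4563 = 4595
Delta = -16 * (4595) = -73520
Delta mod 19 = 10

Delta = 10 (mod 19)


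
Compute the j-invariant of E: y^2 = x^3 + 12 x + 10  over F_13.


Delta = -16(4 a^3 + 27 b^2) mod 13 = 11
-1728 * (4 a)^3 = -1728 * (4*12)^3 mod 13 = 1
j = 1 * 11^(-1) mod 13 = 6

j = 6 (mod 13)


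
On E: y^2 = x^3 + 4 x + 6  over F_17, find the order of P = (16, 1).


Compute successive multiples of P until we hit O:
  1P = (16, 1)
  2P = (10, 3)
  3P = (10, 14)
  4P = (16, 16)
  5P = O

ord(P) = 5


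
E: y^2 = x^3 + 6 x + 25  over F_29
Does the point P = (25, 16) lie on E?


Check whether y^2 = x^3 + 6 x + 25 (mod 29) for (x, y) = (25, 16).
LHS: y^2 = 16^2 mod 29 = 24
RHS: x^3 + 6 x + 25 = 25^3 + 6*25 + 25 mod 29 = 24
LHS = RHS

Yes, on the curve


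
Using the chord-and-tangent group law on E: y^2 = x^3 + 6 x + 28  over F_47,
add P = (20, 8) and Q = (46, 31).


P != Q, so use the chord formula.
s = (y2 - y1) / (x2 - x1) = (23) / (26) mod 47 = 28
x3 = s^2 - x1 - x2 mod 47 = 28^2 - 20 - 46 = 13
y3 = s (x1 - x3) - y1 mod 47 = 28 * (20 - 13) - 8 = 0

P + Q = (13, 0)


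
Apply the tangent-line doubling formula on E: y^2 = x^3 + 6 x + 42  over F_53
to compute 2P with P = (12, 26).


Doubling: s = (3 x1^2 + a) / (2 y1)
s = (3*12^2 + 6) / (2*26) mod 53 = 39
x3 = s^2 - 2 x1 mod 53 = 39^2 - 2*12 = 13
y3 = s (x1 - x3) - y1 mod 53 = 39 * (12 - 13) - 26 = 41

2P = (13, 41)


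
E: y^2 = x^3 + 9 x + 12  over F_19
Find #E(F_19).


For each x in F_19, count y with y^2 = x^3 + 9 x + 12 mod 19:
  x = 2: RHS = 0, y in [0]  -> 1 point(s)
  x = 3: RHS = 9, y in [3, 16]  -> 2 point(s)
  x = 4: RHS = 17, y in [6, 13]  -> 2 point(s)
  x = 5: RHS = 11, y in [7, 12]  -> 2 point(s)
  x = 6: RHS = 16, y in [4, 15]  -> 2 point(s)
  x = 7: RHS = 0, y in [0]  -> 1 point(s)
  x = 8: RHS = 7, y in [8, 11]  -> 2 point(s)
  x = 9: RHS = 5, y in [9, 10]  -> 2 point(s)
  x = 10: RHS = 0, y in [0]  -> 1 point(s)
  x = 11: RHS = 17, y in [6, 13]  -> 2 point(s)
  x = 12: RHS = 5, y in [9, 10]  -> 2 point(s)
  x = 15: RHS = 7, y in [8, 11]  -> 2 point(s)
  x = 17: RHS = 5, y in [9, 10]  -> 2 point(s)
Affine points: 23. Add the point at infinity: total = 24.

#E(F_19) = 24


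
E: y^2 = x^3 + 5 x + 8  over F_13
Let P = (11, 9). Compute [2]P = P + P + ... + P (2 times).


k = 2 = 10_2 (binary, LSB first: 01)
Double-and-add from P = (11, 9):
  bit 0 = 0: acc unchanged = O
  bit 1 = 1: acc = O + (1, 12) = (1, 12)

2P = (1, 12)


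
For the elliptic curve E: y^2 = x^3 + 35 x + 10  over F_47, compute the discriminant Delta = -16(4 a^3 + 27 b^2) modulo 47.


4 a^3 + 27 b^2 = 4*35^3 + 27*10^2 = 171500 + 2700 = 174200
Delta = -16 * (174200) = -2787200
Delta mod 47 = 41

Delta = 41 (mod 47)


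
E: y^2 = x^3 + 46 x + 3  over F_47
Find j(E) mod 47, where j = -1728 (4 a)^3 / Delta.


Delta = -16(4 a^3 + 27 b^2) mod 47 = 30
-1728 * (4 a)^3 = -1728 * (4*46)^3 mod 47 = 1
j = 1 * 30^(-1) mod 47 = 11

j = 11 (mod 47)


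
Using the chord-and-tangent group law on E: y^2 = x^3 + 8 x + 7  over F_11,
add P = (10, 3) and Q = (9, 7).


P != Q, so use the chord formula.
s = (y2 - y1) / (x2 - x1) = (4) / (10) mod 11 = 7
x3 = s^2 - x1 - x2 mod 11 = 7^2 - 10 - 9 = 8
y3 = s (x1 - x3) - y1 mod 11 = 7 * (10 - 8) - 3 = 0

P + Q = (8, 0)


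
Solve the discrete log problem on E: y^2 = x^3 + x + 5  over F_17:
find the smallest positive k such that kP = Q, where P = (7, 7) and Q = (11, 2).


Enumerate multiples of P until we hit Q = (11, 2):
  1P = (7, 7)
  2P = (2, 7)
  3P = (8, 10)
  4P = (11, 15)
  5P = (3, 1)
  6P = (5, 13)
  7P = (14, 14)
  8P = (14, 3)
  9P = (5, 4)
  10P = (3, 16)
  11P = (11, 2)
Match found at i = 11.

k = 11


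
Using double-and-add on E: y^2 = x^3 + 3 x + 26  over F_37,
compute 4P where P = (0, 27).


k = 4 = 100_2 (binary, LSB first: 001)
Double-and-add from P = (0, 27):
  bit 0 = 0: acc unchanged = O
  bit 1 = 0: acc unchanged = O
  bit 2 = 1: acc = O + (3, 5) = (3, 5)

4P = (3, 5)


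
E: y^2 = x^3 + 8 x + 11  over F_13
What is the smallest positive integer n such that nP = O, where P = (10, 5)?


Compute successive multiples of P until we hit O:
  1P = (10, 5)
  2P = (2, 10)
  3P = (2, 3)
  4P = (10, 8)
  5P = O

ord(P) = 5


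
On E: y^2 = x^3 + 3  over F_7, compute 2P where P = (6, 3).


Doubling: s = (3 x1^2 + a) / (2 y1)
s = (3*6^2 + 0) / (2*3) mod 7 = 4
x3 = s^2 - 2 x1 mod 7 = 4^2 - 2*6 = 4
y3 = s (x1 - x3) - y1 mod 7 = 4 * (6 - 4) - 3 = 5

2P = (4, 5)


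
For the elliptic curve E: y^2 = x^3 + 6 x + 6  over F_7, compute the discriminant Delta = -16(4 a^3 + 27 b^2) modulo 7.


4 a^3 + 27 b^2 = 4*6^3 + 27*6^2 = 864 + 972 = 1836
Delta = -16 * (1836) = -29376
Delta mod 7 = 3

Delta = 3 (mod 7)


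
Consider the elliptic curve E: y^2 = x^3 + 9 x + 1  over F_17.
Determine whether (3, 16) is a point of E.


Check whether y^2 = x^3 + 9 x + 1 (mod 17) for (x, y) = (3, 16).
LHS: y^2 = 16^2 mod 17 = 1
RHS: x^3 + 9 x + 1 = 3^3 + 9*3 + 1 mod 17 = 4
LHS != RHS

No, not on the curve


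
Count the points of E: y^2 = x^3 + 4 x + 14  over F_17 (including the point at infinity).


For each x in F_17, count y with y^2 = x^3 + 4 x + 14 mod 17:
  x = 1: RHS = 2, y in [6, 11]  -> 2 point(s)
  x = 2: RHS = 13, y in [8, 9]  -> 2 point(s)
  x = 3: RHS = 2, y in [6, 11]  -> 2 point(s)
  x = 4: RHS = 9, y in [3, 14]  -> 2 point(s)
  x = 6: RHS = 16, y in [4, 13]  -> 2 point(s)
  x = 10: RHS = 0, y in [0]  -> 1 point(s)
  x = 13: RHS = 2, y in [6, 11]  -> 2 point(s)
  x = 14: RHS = 9, y in [3, 14]  -> 2 point(s)
  x = 15: RHS = 15, y in [7, 10]  -> 2 point(s)
  x = 16: RHS = 9, y in [3, 14]  -> 2 point(s)
Affine points: 19. Add the point at infinity: total = 20.

#E(F_17) = 20


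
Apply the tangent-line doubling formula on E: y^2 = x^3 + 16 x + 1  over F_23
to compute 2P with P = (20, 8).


Doubling: s = (3 x1^2 + a) / (2 y1)
s = (3*20^2 + 16) / (2*8) mod 23 = 7
x3 = s^2 - 2 x1 mod 23 = 7^2 - 2*20 = 9
y3 = s (x1 - x3) - y1 mod 23 = 7 * (20 - 9) - 8 = 0

2P = (9, 0)


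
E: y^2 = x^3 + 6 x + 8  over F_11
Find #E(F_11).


For each x in F_11, count y with y^2 = x^3 + 6 x + 8 mod 11:
  x = 1: RHS = 4, y in [2, 9]  -> 2 point(s)
  x = 3: RHS = 9, y in [3, 8]  -> 2 point(s)
  x = 5: RHS = 9, y in [3, 8]  -> 2 point(s)
  x = 10: RHS = 1, y in [1, 10]  -> 2 point(s)
Affine points: 8. Add the point at infinity: total = 9.

#E(F_11) = 9


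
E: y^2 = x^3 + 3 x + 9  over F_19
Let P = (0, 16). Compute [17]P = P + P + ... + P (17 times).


k = 17 = 10001_2 (binary, LSB first: 10001)
Double-and-add from P = (0, 16):
  bit 0 = 1: acc = O + (0, 16) = (0, 16)
  bit 1 = 0: acc unchanged = (0, 16)
  bit 2 = 0: acc unchanged = (0, 16)
  bit 3 = 0: acc unchanged = (0, 16)
  bit 4 = 1: acc = (0, 16) + (2, 17) = (3, 11)

17P = (3, 11)


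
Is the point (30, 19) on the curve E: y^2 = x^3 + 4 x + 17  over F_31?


Check whether y^2 = x^3 + 4 x + 17 (mod 31) for (x, y) = (30, 19).
LHS: y^2 = 19^2 mod 31 = 20
RHS: x^3 + 4 x + 17 = 30^3 + 4*30 + 17 mod 31 = 12
LHS != RHS

No, not on the curve


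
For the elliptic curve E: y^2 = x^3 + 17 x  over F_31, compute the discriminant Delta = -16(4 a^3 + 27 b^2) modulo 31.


4 a^3 + 27 b^2 = 4*17^3 + 27*0^2 = 19652 + 0 = 19652
Delta = -16 * (19652) = -314432
Delta mod 31 = 1

Delta = 1 (mod 31)


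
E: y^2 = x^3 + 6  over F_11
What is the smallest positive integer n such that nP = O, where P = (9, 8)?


Compute successive multiples of P until we hit O:
  1P = (9, 8)
  2P = (8, 1)
  3P = (10, 7)
  4P = (4, 9)
  5P = (2, 6)
  6P = (3, 0)
  7P = (2, 5)
  8P = (4, 2)
  ... (continuing to 12P)
  12P = O

ord(P) = 12


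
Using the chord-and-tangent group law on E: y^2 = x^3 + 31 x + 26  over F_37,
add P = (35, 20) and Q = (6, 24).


P != Q, so use the chord formula.
s = (y2 - y1) / (x2 - x1) = (4) / (8) mod 37 = 19
x3 = s^2 - x1 - x2 mod 37 = 19^2 - 35 - 6 = 24
y3 = s (x1 - x3) - y1 mod 37 = 19 * (35 - 24) - 20 = 4

P + Q = (24, 4)


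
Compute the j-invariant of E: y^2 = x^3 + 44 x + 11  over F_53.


Delta = -16(4 a^3 + 27 b^2) mod 53 = 2
-1728 * (4 a)^3 = -1728 * (4*44)^3 mod 53 = 35
j = 35 * 2^(-1) mod 53 = 44

j = 44 (mod 53)


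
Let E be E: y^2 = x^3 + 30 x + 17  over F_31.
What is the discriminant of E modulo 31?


4 a^3 + 27 b^2 = 4*30^3 + 27*17^2 = 108000 + 7803 = 115803
Delta = -16 * (115803) = -1852848
Delta mod 31 = 22

Delta = 22 (mod 31)


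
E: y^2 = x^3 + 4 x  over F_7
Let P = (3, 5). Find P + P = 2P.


Doubling: s = (3 x1^2 + a) / (2 y1)
s = (3*3^2 + 4) / (2*5) mod 7 = 1
x3 = s^2 - 2 x1 mod 7 = 1^2 - 2*3 = 2
y3 = s (x1 - x3) - y1 mod 7 = 1 * (3 - 2) - 5 = 3

2P = (2, 3)


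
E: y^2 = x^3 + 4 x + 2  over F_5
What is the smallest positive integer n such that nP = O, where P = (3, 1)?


Compute successive multiples of P until we hit O:
  1P = (3, 1)
  2P = (3, 4)
  3P = O

ord(P) = 3


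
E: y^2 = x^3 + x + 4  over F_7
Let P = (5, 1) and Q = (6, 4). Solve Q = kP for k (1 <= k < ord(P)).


Enumerate multiples of P until we hit Q = (6, 4):
  1P = (5, 1)
  2P = (6, 3)
  3P = (0, 2)
  4P = (4, 3)
  5P = (2, 0)
  6P = (4, 4)
  7P = (0, 5)
  8P = (6, 4)
Match found at i = 8.

k = 8


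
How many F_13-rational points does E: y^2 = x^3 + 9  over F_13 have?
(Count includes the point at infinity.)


For each x in F_13, count y with y^2 = x^3 + 0 x + 9 mod 13:
  x = 0: RHS = 9, y in [3, 10]  -> 2 point(s)
  x = 1: RHS = 10, y in [6, 7]  -> 2 point(s)
  x = 2: RHS = 4, y in [2, 11]  -> 2 point(s)
  x = 3: RHS = 10, y in [6, 7]  -> 2 point(s)
  x = 5: RHS = 4, y in [2, 11]  -> 2 point(s)
  x = 6: RHS = 4, y in [2, 11]  -> 2 point(s)
  x = 7: RHS = 1, y in [1, 12]  -> 2 point(s)
  x = 8: RHS = 1, y in [1, 12]  -> 2 point(s)
  x = 9: RHS = 10, y in [6, 7]  -> 2 point(s)
  x = 11: RHS = 1, y in [1, 12]  -> 2 point(s)
Affine points: 20. Add the point at infinity: total = 21.

#E(F_13) = 21


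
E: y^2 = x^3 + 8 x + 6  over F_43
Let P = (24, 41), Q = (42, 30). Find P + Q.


P != Q, so use the chord formula.
s = (y2 - y1) / (x2 - x1) = (32) / (18) mod 43 = 40
x3 = s^2 - x1 - x2 mod 43 = 40^2 - 24 - 42 = 29
y3 = s (x1 - x3) - y1 mod 43 = 40 * (24 - 29) - 41 = 17

P + Q = (29, 17)


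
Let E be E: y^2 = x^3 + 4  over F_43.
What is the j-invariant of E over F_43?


Delta = -16(4 a^3 + 27 b^2) mod 43 = 11
-1728 * (4 a)^3 = -1728 * (4*0)^3 mod 43 = 0
j = 0 * 11^(-1) mod 43 = 0

j = 0 (mod 43)


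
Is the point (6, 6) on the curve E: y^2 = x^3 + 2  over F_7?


Check whether y^2 = x^3 + 0 x + 2 (mod 7) for (x, y) = (6, 6).
LHS: y^2 = 6^2 mod 7 = 1
RHS: x^3 + 0 x + 2 = 6^3 + 0*6 + 2 mod 7 = 1
LHS = RHS

Yes, on the curve


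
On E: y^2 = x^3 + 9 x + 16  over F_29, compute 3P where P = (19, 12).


k = 3 = 11_2 (binary, LSB first: 11)
Double-and-add from P = (19, 12):
  bit 0 = 1: acc = O + (19, 12) = (19, 12)
  bit 1 = 1: acc = (19, 12) + (24, 7) = (16, 14)

3P = (16, 14)


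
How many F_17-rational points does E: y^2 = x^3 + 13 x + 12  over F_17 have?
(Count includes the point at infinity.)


For each x in F_17, count y with y^2 = x^3 + 13 x + 12 mod 17:
  x = 1: RHS = 9, y in [3, 14]  -> 2 point(s)
  x = 4: RHS = 9, y in [3, 14]  -> 2 point(s)
  x = 5: RHS = 15, y in [7, 10]  -> 2 point(s)
  x = 6: RHS = 0, y in [0]  -> 1 point(s)
  x = 7: RHS = 4, y in [2, 15]  -> 2 point(s)
  x = 8: RHS = 16, y in [4, 13]  -> 2 point(s)
  x = 9: RHS = 8, y in [5, 12]  -> 2 point(s)
  x = 12: RHS = 9, y in [3, 14]  -> 2 point(s)
  x = 13: RHS = 15, y in [7, 10]  -> 2 point(s)
  x = 16: RHS = 15, y in [7, 10]  -> 2 point(s)
Affine points: 19. Add the point at infinity: total = 20.

#E(F_17) = 20


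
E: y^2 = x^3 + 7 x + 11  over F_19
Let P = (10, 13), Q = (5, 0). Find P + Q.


P != Q, so use the chord formula.
s = (y2 - y1) / (x2 - x1) = (6) / (14) mod 19 = 14
x3 = s^2 - x1 - x2 mod 19 = 14^2 - 10 - 5 = 10
y3 = s (x1 - x3) - y1 mod 19 = 14 * (10 - 10) - 13 = 6

P + Q = (10, 6)


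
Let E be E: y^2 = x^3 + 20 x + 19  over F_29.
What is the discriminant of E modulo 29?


4 a^3 + 27 b^2 = 4*20^3 + 27*19^2 = 32000 + 9747 = 41747
Delta = -16 * (41747) = -667952
Delta mod 29 = 5

Delta = 5 (mod 29)


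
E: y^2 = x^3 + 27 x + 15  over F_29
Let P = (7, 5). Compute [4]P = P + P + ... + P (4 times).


k = 4 = 100_2 (binary, LSB first: 001)
Double-and-add from P = (7, 5):
  bit 0 = 0: acc unchanged = O
  bit 1 = 0: acc unchanged = O
  bit 2 = 1: acc = O + (4, 10) = (4, 10)

4P = (4, 10)


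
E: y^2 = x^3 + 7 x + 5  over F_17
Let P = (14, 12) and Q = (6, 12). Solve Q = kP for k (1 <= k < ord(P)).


Enumerate multiples of P until we hit Q = (6, 12):
  1P = (14, 12)
  2P = (6, 5)
  3P = (6, 12)
Match found at i = 3.

k = 3


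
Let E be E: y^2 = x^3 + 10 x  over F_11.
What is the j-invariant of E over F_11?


Delta = -16(4 a^3 + 27 b^2) mod 11 = 9
-1728 * (4 a)^3 = -1728 * (4*10)^3 mod 11 = 9
j = 9 * 9^(-1) mod 11 = 1

j = 1 (mod 11)


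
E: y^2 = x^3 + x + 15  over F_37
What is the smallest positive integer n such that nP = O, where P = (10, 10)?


Compute successive multiples of P until we hit O:
  1P = (10, 10)
  2P = (24, 5)
  3P = (12, 33)
  4P = (27, 35)
  5P = (27, 2)
  6P = (12, 4)
  7P = (24, 32)
  8P = (10, 27)
  ... (continuing to 9P)
  9P = O

ord(P) = 9


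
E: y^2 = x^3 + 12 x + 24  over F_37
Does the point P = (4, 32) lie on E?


Check whether y^2 = x^3 + 12 x + 24 (mod 37) for (x, y) = (4, 32).
LHS: y^2 = 32^2 mod 37 = 25
RHS: x^3 + 12 x + 24 = 4^3 + 12*4 + 24 mod 37 = 25
LHS = RHS

Yes, on the curve


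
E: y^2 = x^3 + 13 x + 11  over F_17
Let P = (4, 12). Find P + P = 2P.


Doubling: s = (3 x1^2 + a) / (2 y1)
s = (3*4^2 + 13) / (2*12) mod 17 = 16
x3 = s^2 - 2 x1 mod 17 = 16^2 - 2*4 = 10
y3 = s (x1 - x3) - y1 mod 17 = 16 * (4 - 10) - 12 = 11

2P = (10, 11)


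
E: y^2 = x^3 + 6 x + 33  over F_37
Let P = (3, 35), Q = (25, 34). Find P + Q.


P != Q, so use the chord formula.
s = (y2 - y1) / (x2 - x1) = (36) / (22) mod 37 = 5
x3 = s^2 - x1 - x2 mod 37 = 5^2 - 3 - 25 = 34
y3 = s (x1 - x3) - y1 mod 37 = 5 * (3 - 34) - 35 = 32

P + Q = (34, 32)


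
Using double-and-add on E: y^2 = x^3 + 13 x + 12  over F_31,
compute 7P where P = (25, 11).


k = 7 = 111_2 (binary, LSB first: 111)
Double-and-add from P = (25, 11):
  bit 0 = 1: acc = O + (25, 11) = (25, 11)
  bit 1 = 1: acc = (25, 11) + (19, 22) = (5, 4)
  bit 2 = 1: acc = (5, 4) + (26, 15) = (4, 29)

7P = (4, 29)


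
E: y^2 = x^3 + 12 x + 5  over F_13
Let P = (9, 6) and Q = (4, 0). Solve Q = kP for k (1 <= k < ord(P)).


Enumerate multiples of P until we hit Q = (4, 0):
  1P = (9, 6)
  2P = (7, 4)
  3P = (11, 5)
  4P = (3, 4)
  5P = (4, 0)
Match found at i = 5.

k = 5


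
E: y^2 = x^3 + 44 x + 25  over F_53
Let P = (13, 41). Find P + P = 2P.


Doubling: s = (3 x1^2 + a) / (2 y1)
s = (3*13^2 + 44) / (2*41) mod 53 = 19
x3 = s^2 - 2 x1 mod 53 = 19^2 - 2*13 = 17
y3 = s (x1 - x3) - y1 mod 53 = 19 * (13 - 17) - 41 = 42

2P = (17, 42)


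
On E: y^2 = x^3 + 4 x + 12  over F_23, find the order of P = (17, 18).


Compute successive multiples of P until we hit O:
  1P = (17, 18)
  2P = (16, 3)
  3P = (8, 2)
  4P = (4, 0)
  5P = (8, 21)
  6P = (16, 20)
  7P = (17, 5)
  8P = O

ord(P) = 8


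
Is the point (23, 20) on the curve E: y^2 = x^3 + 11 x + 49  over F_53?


Check whether y^2 = x^3 + 11 x + 49 (mod 53) for (x, y) = (23, 20).
LHS: y^2 = 20^2 mod 53 = 29
RHS: x^3 + 11 x + 49 = 23^3 + 11*23 + 49 mod 53 = 14
LHS != RHS

No, not on the curve


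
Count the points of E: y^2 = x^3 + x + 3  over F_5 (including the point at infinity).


For each x in F_5, count y with y^2 = x^3 + 1 x + 3 mod 5:
  x = 1: RHS = 0, y in [0]  -> 1 point(s)
  x = 4: RHS = 1, y in [1, 4]  -> 2 point(s)
Affine points: 3. Add the point at infinity: total = 4.

#E(F_5) = 4


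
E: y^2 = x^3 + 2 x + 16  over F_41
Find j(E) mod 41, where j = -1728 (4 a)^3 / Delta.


Delta = -16(4 a^3 + 27 b^2) mod 41 = 6
-1728 * (4 a)^3 = -1728 * (4*2)^3 mod 41 = 3
j = 3 * 6^(-1) mod 41 = 21

j = 21 (mod 41)


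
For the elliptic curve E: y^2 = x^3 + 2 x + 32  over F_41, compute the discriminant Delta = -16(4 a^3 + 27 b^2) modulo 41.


4 a^3 + 27 b^2 = 4*2^3 + 27*32^2 = 32 + 27648 = 27680
Delta = -16 * (27680) = -442880
Delta mod 41 = 2

Delta = 2 (mod 41)


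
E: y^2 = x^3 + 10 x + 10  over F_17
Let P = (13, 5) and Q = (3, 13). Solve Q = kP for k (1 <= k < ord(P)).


Enumerate multiples of P until we hit Q = (3, 13):
  1P = (13, 5)
  2P = (9, 8)
  3P = (3, 13)
Match found at i = 3.

k = 3


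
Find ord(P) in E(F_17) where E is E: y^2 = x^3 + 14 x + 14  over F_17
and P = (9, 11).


Compute successive multiples of P until we hit O:
  1P = (9, 11)
  2P = (8, 3)
  3P = (13, 8)
  4P = (3, 10)
  5P = (14, 8)
  6P = (10, 10)
  7P = (16, 13)
  8P = (7, 9)
  ... (continuing to 23P)
  23P = O

ord(P) = 23


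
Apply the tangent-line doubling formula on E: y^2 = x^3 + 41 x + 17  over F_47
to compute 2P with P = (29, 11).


Doubling: s = (3 x1^2 + a) / (2 y1)
s = (3*29^2 + 41) / (2*11) mod 47 = 14
x3 = s^2 - 2 x1 mod 47 = 14^2 - 2*29 = 44
y3 = s (x1 - x3) - y1 mod 47 = 14 * (29 - 44) - 11 = 14

2P = (44, 14)


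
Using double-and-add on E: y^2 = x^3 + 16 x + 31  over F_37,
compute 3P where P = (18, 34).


k = 3 = 11_2 (binary, LSB first: 11)
Double-and-add from P = (18, 34):
  bit 0 = 1: acc = O + (18, 34) = (18, 34)
  bit 1 = 1: acc = (18, 34) + (28, 34) = (28, 3)

3P = (28, 3)


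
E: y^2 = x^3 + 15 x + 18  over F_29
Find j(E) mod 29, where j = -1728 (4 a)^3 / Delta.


Delta = -16(4 a^3 + 27 b^2) mod 29 = 7
-1728 * (4 a)^3 = -1728 * (4*15)^3 mod 29 = 9
j = 9 * 7^(-1) mod 29 = 22

j = 22 (mod 29)


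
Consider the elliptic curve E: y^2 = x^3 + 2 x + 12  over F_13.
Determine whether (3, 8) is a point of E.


Check whether y^2 = x^3 + 2 x + 12 (mod 13) for (x, y) = (3, 8).
LHS: y^2 = 8^2 mod 13 = 12
RHS: x^3 + 2 x + 12 = 3^3 + 2*3 + 12 mod 13 = 6
LHS != RHS

No, not on the curve


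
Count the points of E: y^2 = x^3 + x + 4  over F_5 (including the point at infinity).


For each x in F_5, count y with y^2 = x^3 + 1 x + 4 mod 5:
  x = 0: RHS = 4, y in [2, 3]  -> 2 point(s)
  x = 1: RHS = 1, y in [1, 4]  -> 2 point(s)
  x = 2: RHS = 4, y in [2, 3]  -> 2 point(s)
  x = 3: RHS = 4, y in [2, 3]  -> 2 point(s)
Affine points: 8. Add the point at infinity: total = 9.

#E(F_5) = 9


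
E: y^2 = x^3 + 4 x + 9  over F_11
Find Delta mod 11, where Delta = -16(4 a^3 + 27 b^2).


4 a^3 + 27 b^2 = 4*4^3 + 27*9^2 = 256 + 2187 = 2443
Delta = -16 * (2443) = -39088
Delta mod 11 = 6

Delta = 6 (mod 11)


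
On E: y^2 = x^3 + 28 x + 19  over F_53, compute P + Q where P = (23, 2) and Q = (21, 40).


P != Q, so use the chord formula.
s = (y2 - y1) / (x2 - x1) = (38) / (51) mod 53 = 34
x3 = s^2 - x1 - x2 mod 53 = 34^2 - 23 - 21 = 52
y3 = s (x1 - x3) - y1 mod 53 = 34 * (23 - 52) - 2 = 19

P + Q = (52, 19)


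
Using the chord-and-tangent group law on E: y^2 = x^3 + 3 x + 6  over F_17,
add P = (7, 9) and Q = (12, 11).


P != Q, so use the chord formula.
s = (y2 - y1) / (x2 - x1) = (2) / (5) mod 17 = 14
x3 = s^2 - x1 - x2 mod 17 = 14^2 - 7 - 12 = 7
y3 = s (x1 - x3) - y1 mod 17 = 14 * (7 - 7) - 9 = 8

P + Q = (7, 8)


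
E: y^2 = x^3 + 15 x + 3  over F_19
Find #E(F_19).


For each x in F_19, count y with y^2 = x^3 + 15 x + 3 mod 19:
  x = 1: RHS = 0, y in [0]  -> 1 point(s)
  x = 6: RHS = 5, y in [9, 10]  -> 2 point(s)
  x = 11: RHS = 17, y in [6, 13]  -> 2 point(s)
  x = 12: RHS = 11, y in [7, 12]  -> 2 point(s)
  x = 13: RHS = 1, y in [1, 18]  -> 2 point(s)
  x = 16: RHS = 7, y in [8, 11]  -> 2 point(s)
  x = 18: RHS = 6, y in [5, 14]  -> 2 point(s)
Affine points: 13. Add the point at infinity: total = 14.

#E(F_19) = 14


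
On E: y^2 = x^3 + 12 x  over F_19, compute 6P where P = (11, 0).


k = 6 = 110_2 (binary, LSB first: 011)
Double-and-add from P = (11, 0):
  bit 0 = 0: acc unchanged = O
  bit 1 = 1: acc = O + O = O
  bit 2 = 1: acc = O + O = O

6P = O


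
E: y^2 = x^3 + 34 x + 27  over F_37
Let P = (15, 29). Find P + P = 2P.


Doubling: s = (3 x1^2 + a) / (2 y1)
s = (3*15^2 + 34) / (2*29) mod 37 = 32
x3 = s^2 - 2 x1 mod 37 = 32^2 - 2*15 = 32
y3 = s (x1 - x3) - y1 mod 37 = 32 * (15 - 32) - 29 = 19

2P = (32, 19)


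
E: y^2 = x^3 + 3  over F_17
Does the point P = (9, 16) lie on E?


Check whether y^2 = x^3 + 0 x + 3 (mod 17) for (x, y) = (9, 16).
LHS: y^2 = 16^2 mod 17 = 1
RHS: x^3 + 0 x + 3 = 9^3 + 0*9 + 3 mod 17 = 1
LHS = RHS

Yes, on the curve


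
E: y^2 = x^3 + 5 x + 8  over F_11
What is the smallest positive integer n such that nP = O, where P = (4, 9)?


Compute successive multiples of P until we hit O:
  1P = (4, 9)
  2P = (6, 1)
  3P = (6, 10)
  4P = (4, 2)
  5P = O

ord(P) = 5


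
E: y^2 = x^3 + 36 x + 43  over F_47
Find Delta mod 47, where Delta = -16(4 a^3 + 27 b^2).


4 a^3 + 27 b^2 = 4*36^3 + 27*43^2 = 186624 + 49923 = 236547
Delta = -16 * (236547) = -3784752
Delta mod 47 = 17

Delta = 17 (mod 47)


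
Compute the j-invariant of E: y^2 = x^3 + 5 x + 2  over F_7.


Delta = -16(4 a^3 + 27 b^2) mod 7 = 2
-1728 * (4 a)^3 = -1728 * (4*5)^3 mod 7 = 6
j = 6 * 2^(-1) mod 7 = 3

j = 3 (mod 7)


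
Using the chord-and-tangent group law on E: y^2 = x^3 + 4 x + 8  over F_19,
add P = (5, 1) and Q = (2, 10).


P != Q, so use the chord formula.
s = (y2 - y1) / (x2 - x1) = (9) / (16) mod 19 = 16
x3 = s^2 - x1 - x2 mod 19 = 16^2 - 5 - 2 = 2
y3 = s (x1 - x3) - y1 mod 19 = 16 * (5 - 2) - 1 = 9

P + Q = (2, 9)


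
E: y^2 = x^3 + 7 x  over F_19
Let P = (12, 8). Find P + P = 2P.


Doubling: s = (3 x1^2 + a) / (2 y1)
s = (3*12^2 + 7) / (2*8) mod 19 = 12
x3 = s^2 - 2 x1 mod 19 = 12^2 - 2*12 = 6
y3 = s (x1 - x3) - y1 mod 19 = 12 * (12 - 6) - 8 = 7

2P = (6, 7)


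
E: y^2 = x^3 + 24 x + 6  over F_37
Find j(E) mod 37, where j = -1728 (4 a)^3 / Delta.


Delta = -16(4 a^3 + 27 b^2) mod 37 = 33
-1728 * (4 a)^3 = -1728 * (4*24)^3 mod 37 = 23
j = 23 * 33^(-1) mod 37 = 22

j = 22 (mod 37)


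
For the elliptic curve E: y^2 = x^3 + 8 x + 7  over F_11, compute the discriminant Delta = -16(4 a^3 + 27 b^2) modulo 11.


4 a^3 + 27 b^2 = 4*8^3 + 27*7^2 = 2048 + 1323 = 3371
Delta = -16 * (3371) = -53936
Delta mod 11 = 8

Delta = 8 (mod 11)


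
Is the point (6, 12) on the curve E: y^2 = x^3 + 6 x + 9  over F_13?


Check whether y^2 = x^3 + 6 x + 9 (mod 13) for (x, y) = (6, 12).
LHS: y^2 = 12^2 mod 13 = 1
RHS: x^3 + 6 x + 9 = 6^3 + 6*6 + 9 mod 13 = 1
LHS = RHS

Yes, on the curve


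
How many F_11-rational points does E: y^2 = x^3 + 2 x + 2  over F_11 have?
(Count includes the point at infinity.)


For each x in F_11, count y with y^2 = x^3 + 2 x + 2 mod 11:
  x = 1: RHS = 5, y in [4, 7]  -> 2 point(s)
  x = 2: RHS = 3, y in [5, 6]  -> 2 point(s)
  x = 5: RHS = 5, y in [4, 7]  -> 2 point(s)
  x = 9: RHS = 1, y in [1, 10]  -> 2 point(s)
Affine points: 8. Add the point at infinity: total = 9.

#E(F_11) = 9


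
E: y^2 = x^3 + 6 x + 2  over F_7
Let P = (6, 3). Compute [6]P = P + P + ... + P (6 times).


k = 6 = 110_2 (binary, LSB first: 011)
Double-and-add from P = (6, 3):
  bit 0 = 0: acc unchanged = O
  bit 1 = 1: acc = O + (6, 4) = (6, 4)
  bit 2 = 1: acc = (6, 4) + (6, 3) = O

6P = O


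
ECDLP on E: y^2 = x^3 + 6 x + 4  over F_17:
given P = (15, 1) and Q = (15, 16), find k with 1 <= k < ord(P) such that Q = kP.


Enumerate multiples of P until we hit Q = (15, 16):
  1P = (15, 1)
  2P = (0, 15)
  3P = (0, 2)
  4P = (15, 16)
Match found at i = 4.

k = 4


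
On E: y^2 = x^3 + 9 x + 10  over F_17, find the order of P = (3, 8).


Compute successive multiples of P until we hit O:
  1P = (3, 8)
  2P = (15, 16)
  3P = (7, 12)
  4P = (8, 4)
  5P = (8, 13)
  6P = (7, 5)
  7P = (15, 1)
  8P = (3, 9)
  ... (continuing to 9P)
  9P = O

ord(P) = 9


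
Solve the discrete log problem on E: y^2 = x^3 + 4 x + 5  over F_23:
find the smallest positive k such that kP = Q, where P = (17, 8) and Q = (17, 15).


Enumerate multiples of P until we hit Q = (17, 15):
  1P = (17, 8)
  2P = (15, 6)
  3P = (15, 17)
  4P = (17, 15)
Match found at i = 4.

k = 4


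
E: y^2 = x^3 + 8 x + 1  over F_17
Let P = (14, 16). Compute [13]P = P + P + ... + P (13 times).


k = 13 = 1101_2 (binary, LSB first: 1011)
Double-and-add from P = (14, 16):
  bit 0 = 1: acc = O + (14, 16) = (14, 16)
  bit 1 = 0: acc unchanged = (14, 16)
  bit 2 = 1: acc = (14, 16) + (0, 1) = (11, 3)
  bit 3 = 1: acc = (11, 3) + (16, 3) = (7, 14)

13P = (7, 14)


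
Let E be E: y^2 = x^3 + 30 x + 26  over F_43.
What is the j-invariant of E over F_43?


Delta = -16(4 a^3 + 27 b^2) mod 43 = 22
-1728 * (4 a)^3 = -1728 * (4*30)^3 mod 43 = 27
j = 27 * 22^(-1) mod 43 = 11

j = 11 (mod 43)


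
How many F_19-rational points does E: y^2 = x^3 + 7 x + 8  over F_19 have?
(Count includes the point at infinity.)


For each x in F_19, count y with y^2 = x^3 + 7 x + 8 mod 19:
  x = 1: RHS = 16, y in [4, 15]  -> 2 point(s)
  x = 2: RHS = 11, y in [7, 12]  -> 2 point(s)
  x = 4: RHS = 5, y in [9, 10]  -> 2 point(s)
  x = 5: RHS = 16, y in [4, 15]  -> 2 point(s)
  x = 6: RHS = 0, y in [0]  -> 1 point(s)
  x = 7: RHS = 1, y in [1, 18]  -> 2 point(s)
  x = 8: RHS = 6, y in [5, 14]  -> 2 point(s)
  x = 13: RHS = 16, y in [4, 15]  -> 2 point(s)
  x = 14: RHS = 0, y in [0]  -> 1 point(s)
  x = 15: RHS = 11, y in [7, 12]  -> 2 point(s)
  x = 16: RHS = 17, y in [6, 13]  -> 2 point(s)
  x = 17: RHS = 5, y in [9, 10]  -> 2 point(s)
  x = 18: RHS = 0, y in [0]  -> 1 point(s)
Affine points: 23. Add the point at infinity: total = 24.

#E(F_19) = 24
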